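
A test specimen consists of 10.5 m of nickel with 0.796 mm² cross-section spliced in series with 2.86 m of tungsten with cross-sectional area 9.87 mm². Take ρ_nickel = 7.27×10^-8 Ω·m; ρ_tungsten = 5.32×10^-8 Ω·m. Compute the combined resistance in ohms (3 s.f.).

Segment 1: A = 0.796 mm² = 7.960e-07 m²
R₁ = ρL/A = (7.27×10^-8)(10.5)/(7.960e-07) = 0.959 Ω
Segment 2: A = 9.87 mm² = 9.870e-06 m²
R₂ = (5.32×10^-8)(2.86)/(9.870e-06) = 0.01542 Ω
R = R₁ + R₂ = 0.974 Ω

0.974 Ω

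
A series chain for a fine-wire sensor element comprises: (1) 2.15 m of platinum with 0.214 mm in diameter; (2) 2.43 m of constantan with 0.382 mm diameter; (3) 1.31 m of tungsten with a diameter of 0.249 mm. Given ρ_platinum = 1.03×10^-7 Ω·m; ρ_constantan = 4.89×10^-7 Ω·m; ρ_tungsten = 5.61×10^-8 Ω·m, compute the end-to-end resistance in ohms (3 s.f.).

Seg 1: A = π(d/2)² = π(1.0700e-04 m)² = 3.597e-08 m²
R_1 = (1.03×10^-7)(2.15)/(3.597e-08) = 6.157 Ω
Seg 2: A = π(d/2)² = π(1.9100e-04 m)² = 1.146e-07 m²
R_2 = (4.89×10^-7)(2.43)/(1.146e-07) = 10.37 Ω
Seg 3: A = π(d/2)² = π(1.2450e-04 m)² = 4.870e-08 m²
R_3 = (5.61×10^-8)(1.31)/(4.870e-08) = 1.509 Ω
R_total = R_1 + R_2 + R_3 = 18.0 Ω

18.0 Ω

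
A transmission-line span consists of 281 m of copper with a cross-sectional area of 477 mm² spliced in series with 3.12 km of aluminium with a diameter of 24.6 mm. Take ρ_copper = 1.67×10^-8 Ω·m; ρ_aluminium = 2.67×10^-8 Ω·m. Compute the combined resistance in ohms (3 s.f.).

Segment 1: A = 477 mm² = 4.770e-04 m²
R₁ = ρL/A = (1.67×10^-8)(281)/(4.770e-04) = 0.009838 Ω
Segment 2: A = π(d/2)² = π(1.2300e-02 m)² = 4.753e-04 m²
R₂ = (2.67×10^-8)(3120)/(4.753e-04) = 0.1753 Ω
R = R₁ + R₂ = 0.185 Ω

0.185 Ω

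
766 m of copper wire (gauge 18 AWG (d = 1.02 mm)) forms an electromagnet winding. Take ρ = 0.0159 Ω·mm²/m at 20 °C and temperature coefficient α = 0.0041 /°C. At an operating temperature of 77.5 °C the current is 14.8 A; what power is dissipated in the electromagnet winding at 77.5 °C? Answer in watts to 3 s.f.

4030 W

ρ = 0.0159 Ω·mm²/m = 1.59×10^-8 Ω·m
A = π(1.02/2 mm)² = π(5.1000e-04 m)² = 8.171e-07 m²
R₍20₎ = ρL/A = (1.59×10^-8)(766)/(8.171e-07) = 14.91 Ω
R₍77.5₎ = R₍20₎(1 + αΔT) = 14.91 × (1 + 0.0041×57.5) = 18.42 Ω
P = I²R = (14.8)² × 18.42 = 4030 W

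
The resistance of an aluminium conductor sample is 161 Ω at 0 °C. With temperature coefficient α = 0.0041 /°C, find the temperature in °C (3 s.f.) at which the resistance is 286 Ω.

R = R₀(1 + α(T − T₀)) ⇒ T = T₀ + (R/R₀ − 1)/α
T = 0 + (286/161 − 1)/0.0041 = 0 + (0.7764)/0.0041 = 189 °C

189 °C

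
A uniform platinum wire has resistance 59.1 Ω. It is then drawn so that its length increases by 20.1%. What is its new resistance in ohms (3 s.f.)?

k = 1 + 20.1/100 = 1.201; volume constant ⇒ A' = A/k, so R' = k²R.
R' = 1.442 × 59.1 = 85.2 Ω

85.2 Ω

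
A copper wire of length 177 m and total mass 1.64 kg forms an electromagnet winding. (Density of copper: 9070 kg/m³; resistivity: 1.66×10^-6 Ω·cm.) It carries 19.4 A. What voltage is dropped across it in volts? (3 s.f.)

ρ = 1.66×10^-6 Ω·cm = 1.66×10^-8 Ω·m
A = m/(density·L) = 1.64/(9070×177) = 1.0216e-06 m²
R = ρL/A = (1.66×10^-8)(177)/(1.0216e-06) = 2.876 Ω
V = IR = 19.4 × 2.876 = 55.8 V

55.8 V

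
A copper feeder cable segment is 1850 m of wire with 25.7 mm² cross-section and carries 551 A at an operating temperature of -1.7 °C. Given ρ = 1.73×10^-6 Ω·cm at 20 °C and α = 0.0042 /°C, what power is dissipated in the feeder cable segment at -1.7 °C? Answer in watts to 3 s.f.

3.44×10^5 W

ρ = 1.73×10^-6 Ω·cm = 1.73×10^-8 Ω·m
A = 25.7 mm² = 2.570e-05 m²
R₍20₎ = ρL/A = (1.73×10^-8)(1850)/(2.570e-05) = 1.245 Ω
R₍-1.7₎ = R₍20₎(1 + αΔT) = 1.245 × (1 + 0.0042×-21.7) = 1.132 Ω
P = I²R = (551)² × 1.132 = 3.44×10^5 W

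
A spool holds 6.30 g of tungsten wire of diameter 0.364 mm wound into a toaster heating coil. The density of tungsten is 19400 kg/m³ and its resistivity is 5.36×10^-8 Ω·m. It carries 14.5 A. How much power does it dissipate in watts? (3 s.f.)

A = π(d/2)² = π(1.8200e-04 m)² = 1.0406e-07 m²
L = m/(density·A) = 0.0063/(19400×1.0406e-07) = 3.121 m
R = ρL/A = (5.36×10^-8)(3.121)/(1.0406e-07) = 1.607 Ω
P = I²R = (14.5)² × 1.607 = 338 W

338 W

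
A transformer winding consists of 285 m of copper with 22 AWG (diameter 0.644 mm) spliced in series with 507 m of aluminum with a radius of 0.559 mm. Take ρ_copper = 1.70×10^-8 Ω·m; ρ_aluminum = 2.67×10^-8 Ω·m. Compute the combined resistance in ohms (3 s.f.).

Segment 1: A = π(0.644/2 mm)² = π(3.2200e-04 m)² = 3.257e-07 m²
R₁ = ρL/A = (1.70×10^-8)(285)/(3.257e-07) = 14.87 Ω
Segment 2: A = πr² = π(5.5900e-04 m)² = 9.817e-07 m²
R₂ = (2.67×10^-8)(507)/(9.817e-07) = 13.79 Ω
R = R₁ + R₂ = 28.7 Ω

28.7 Ω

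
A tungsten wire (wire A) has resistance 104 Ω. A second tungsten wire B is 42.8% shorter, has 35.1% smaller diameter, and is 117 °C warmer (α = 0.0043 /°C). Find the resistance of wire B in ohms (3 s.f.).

212 Ω

R ∝ ρL/d² with ρ ∝ (1+αΔT), so R_B/R_A = (1 − 42.8/100) × (1 − 35.1/100)⁻² × (1 + 0.0043×117)
= 0.572 × 2.374 × 1.503 = 2.041
R_B = 2.041 × 104 = 212 Ω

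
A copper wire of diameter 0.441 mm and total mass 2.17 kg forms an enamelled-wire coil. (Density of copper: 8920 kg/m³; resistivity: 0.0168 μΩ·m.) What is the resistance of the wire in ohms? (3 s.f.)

ρ = 0.0168 μΩ·m = 1.68×10^-8 Ω·m
A = π(d/2)² = π(2.2050e-04 m)² = 1.5275e-07 m²
L = m/(density·A) = 2.17/(8920×1.5275e-07) = 1593 m
R = ρL/A = (1.68×10^-8)(1593)/(1.5275e-07) = 175 Ω

175 Ω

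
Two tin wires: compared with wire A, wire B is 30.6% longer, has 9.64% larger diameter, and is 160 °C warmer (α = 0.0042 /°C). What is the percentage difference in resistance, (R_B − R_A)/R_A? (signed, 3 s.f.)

R ∝ ρL/d² with ρ ∝ (1+αΔT), so R_B/R_A = (1 + 30.6/100) × (1 + 9.64/100)⁻² × (1 + 0.0042×160)
= 1.306 × 0.8319 × 1.672 = 1.817
(R_B − R_A)/R_A = 1.817 − 1 = 81.7%

81.7%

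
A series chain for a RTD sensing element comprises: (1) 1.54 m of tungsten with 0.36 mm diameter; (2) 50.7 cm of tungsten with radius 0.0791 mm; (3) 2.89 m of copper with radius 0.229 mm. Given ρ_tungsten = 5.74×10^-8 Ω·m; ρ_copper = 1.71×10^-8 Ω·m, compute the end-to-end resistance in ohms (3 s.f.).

Seg 1: A = π(d/2)² = π(1.8000e-04 m)² = 1.018e-07 m²
R_1 = (5.74×10^-8)(1.54)/(1.018e-07) = 0.8684 Ω
Seg 2: A = πr² = π(7.9100e-05 m)² = 1.966e-08 m²
R_2 = (5.74×10^-8)(0.507)/(1.966e-08) = 1.481 Ω
Seg 3: A = πr² = π(2.2900e-04 m)² = 1.647e-07 m²
R_3 = (1.71×10^-8)(2.89)/(1.647e-07) = 0.3 Ω
R_total = R_1 + R_2 + R_3 = 2.65 Ω

2.65 Ω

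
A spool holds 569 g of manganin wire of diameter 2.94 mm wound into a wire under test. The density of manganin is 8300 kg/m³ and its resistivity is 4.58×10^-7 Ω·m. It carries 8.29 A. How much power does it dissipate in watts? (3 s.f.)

A = π(d/2)² = π(1.4700e-03 m)² = 6.7887e-06 m²
L = m/(density·A) = 0.569/(8300×6.7887e-06) = 10.1 m
R = ρL/A = (4.58×10^-7)(10.1)/(6.7887e-06) = 0.6813 Ω
P = I²R = (8.29)² × 0.6813 = 46.8 W

46.8 W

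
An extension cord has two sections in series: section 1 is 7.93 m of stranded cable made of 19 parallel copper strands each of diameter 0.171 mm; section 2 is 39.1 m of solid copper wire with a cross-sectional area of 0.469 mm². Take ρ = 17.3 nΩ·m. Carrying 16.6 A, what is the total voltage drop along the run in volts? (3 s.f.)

29.2 V

ρ = 17.3 nΩ·m = 1.73×10^-8 Ω·m
Section 1: A_strand = π(8.5500e-05)² = 2.297e-08 m²; R₁ = ρL/(N·A_s) = (1.73×10^-8)(7.93)/(19×2.297e-08) = 0.3144 Ω
Section 2: A = 0.469 mm² = 4.690e-07 m²
R₂ = (1.73×10^-8)(39.1)/(4.690e-07) = 1.442 Ω
R = R₁ + R₂ = 1.757 Ω
V = IR = 16.6 × 1.757 = 29.2 V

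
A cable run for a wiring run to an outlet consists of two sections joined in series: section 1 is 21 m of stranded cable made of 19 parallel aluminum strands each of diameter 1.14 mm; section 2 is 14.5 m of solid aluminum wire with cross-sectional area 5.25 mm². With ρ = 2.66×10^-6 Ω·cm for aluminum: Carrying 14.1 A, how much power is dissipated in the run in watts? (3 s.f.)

20.3 W

ρ = 2.66×10^-6 Ω·cm = 2.66×10^-8 Ω·m
Section 1: A_strand = π(5.7000e-04)² = 1.021e-06 m²; R₁ = ρL/(N·A_s) = (2.66×10^-8)(21)/(19×1.021e-06) = 0.0288 Ω
Section 2: A = 5.25 mm² = 5.250e-06 m²
R₂ = (2.66×10^-8)(14.5)/(5.250e-06) = 0.07347 Ω
R = R₁ + R₂ = 0.1023 Ω
P = I²R = (14.1)² × 0.1023 = 20.3 W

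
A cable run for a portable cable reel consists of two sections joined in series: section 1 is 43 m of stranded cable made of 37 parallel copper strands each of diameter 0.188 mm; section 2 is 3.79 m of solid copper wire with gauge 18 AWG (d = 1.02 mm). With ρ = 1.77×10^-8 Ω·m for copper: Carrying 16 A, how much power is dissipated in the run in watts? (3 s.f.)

Section 1: A_strand = π(9.4000e-05)² = 2.776e-08 m²; R₁ = ρL/(N·A_s) = (1.77×10^-8)(43)/(37×2.776e-08) = 0.741 Ω
Section 2: A = π(1.02/2 mm)² = π(5.1000e-04 m)² = 8.171e-07 m²
R₂ = (1.77×10^-8)(3.79)/(8.171e-07) = 0.0821 Ω
R = R₁ + R₂ = 0.8231 Ω
P = I²R = (16)² × 0.8231 = 211 W

211 W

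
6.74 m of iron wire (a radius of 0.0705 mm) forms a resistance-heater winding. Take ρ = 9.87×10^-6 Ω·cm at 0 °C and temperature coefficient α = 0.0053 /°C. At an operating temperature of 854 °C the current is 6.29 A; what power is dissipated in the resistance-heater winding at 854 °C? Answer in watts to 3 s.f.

9310 W

ρ = 9.87×10^-6 Ω·cm = 9.87×10^-8 Ω·m
A = πr² = π(7.0500e-05 m)² = 1.561e-08 m²
R₍0₎ = ρL/A = (9.87×10^-8)(6.74)/(1.561e-08) = 42.6 Ω
R₍854₎ = R₍0₎(1 + αΔT) = 42.6 × (1 + 0.0053×854) = 235.4 Ω
P = I²R = (6.29)² × 235.4 = 9310 W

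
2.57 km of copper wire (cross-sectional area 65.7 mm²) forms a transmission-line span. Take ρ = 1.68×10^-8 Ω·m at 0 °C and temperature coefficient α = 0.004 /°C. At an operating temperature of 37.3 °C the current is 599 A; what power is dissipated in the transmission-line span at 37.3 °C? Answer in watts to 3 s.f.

A = 65.7 mm² = 6.570e-05 m²
R₍0₎ = ρL/A = (1.68×10^-8)(2570)/(6.570e-05) = 0.6572 Ω
R₍37.3₎ = R₍0₎(1 + αΔT) = 0.6572 × (1 + 0.004×37.3) = 0.7552 Ω
P = I²R = (599)² × 0.7552 = 2.71×10^5 W

2.71×10^5 W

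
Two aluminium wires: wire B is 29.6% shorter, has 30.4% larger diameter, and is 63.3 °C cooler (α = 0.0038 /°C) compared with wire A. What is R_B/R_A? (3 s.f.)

0.314

R ∝ ρL/d² with ρ ∝ (1+αΔT), so R_B/R_A = (1 − 29.6/100) × (1 + 30.4/100)⁻² × (1 − 0.0038×63.3)
= 0.704 × 0.5881 × 0.7595 = 0.314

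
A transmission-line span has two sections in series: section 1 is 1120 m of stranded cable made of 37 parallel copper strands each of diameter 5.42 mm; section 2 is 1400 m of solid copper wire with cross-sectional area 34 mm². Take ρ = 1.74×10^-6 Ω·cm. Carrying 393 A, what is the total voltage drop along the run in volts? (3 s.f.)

291 V

ρ = 1.74×10^-6 Ω·cm = 1.74×10^-8 Ω·m
Section 1: A_strand = π(2.7100e-03)² = 2.307e-05 m²; R₁ = ρL/(N·A_s) = (1.74×10^-8)(1120)/(37×2.307e-05) = 0.02283 Ω
Section 2: A = 34 mm² = 3.400e-05 m²
R₂ = (1.74×10^-8)(1400)/(3.400e-05) = 0.7165 Ω
R = R₁ + R₂ = 0.7393 Ω
V = IR = 393 × 0.7393 = 291 V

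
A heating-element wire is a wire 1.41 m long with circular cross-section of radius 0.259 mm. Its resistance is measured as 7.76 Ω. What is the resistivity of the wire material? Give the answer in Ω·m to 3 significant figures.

1.16×10^-6 Ω·m

A = πr² = π(2.5900e-04 m)² = 2.107e-07 m²
ρ = RA/L = (7.76)(2.107e-07)/(1.41) = 1.16×10^-6 Ω·m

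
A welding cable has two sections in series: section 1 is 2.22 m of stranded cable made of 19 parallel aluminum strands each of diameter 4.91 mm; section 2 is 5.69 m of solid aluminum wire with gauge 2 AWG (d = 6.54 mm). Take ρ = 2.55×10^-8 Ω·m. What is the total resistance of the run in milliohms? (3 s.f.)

4.48 mΩ

Section 1: A_strand = π(2.4550e-03)² = 1.893e-05 m²; R₁ = ρL/(N·A_s) = (2.55×10^-8)(2.22)/(19×1.893e-05) = 1.574×10^-4 Ω
Section 2: A = π(6.54/2 mm)² = π(3.2700e-03 m)² = 3.359e-05 m²
R₂ = (2.55×10^-8)(5.69)/(3.359e-05) = 0.004319 Ω
R = R₁ + R₂ = 4.48 mΩ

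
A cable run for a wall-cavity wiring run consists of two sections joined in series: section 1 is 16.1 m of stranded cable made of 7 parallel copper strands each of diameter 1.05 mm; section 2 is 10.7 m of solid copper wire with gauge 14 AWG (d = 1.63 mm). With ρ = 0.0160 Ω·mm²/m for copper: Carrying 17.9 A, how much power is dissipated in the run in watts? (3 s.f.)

ρ = 0.0160 Ω·mm²/m = 1.60×10^-8 Ω·m
Section 1: A_strand = π(5.2500e-04)² = 8.659e-07 m²; R₁ = ρL/(N·A_s) = (1.60×10^-8)(16.1)/(7×8.659e-07) = 0.0425 Ω
Section 2: A = π(1.63/2 mm)² = π(8.1500e-04 m)² = 2.087e-06 m²
R₂ = (1.60×10^-8)(10.7)/(2.087e-06) = 0.08204 Ω
R = R₁ + R₂ = 0.1245 Ω
P = I²R = (17.9)² × 0.1245 = 39.9 W

39.9 W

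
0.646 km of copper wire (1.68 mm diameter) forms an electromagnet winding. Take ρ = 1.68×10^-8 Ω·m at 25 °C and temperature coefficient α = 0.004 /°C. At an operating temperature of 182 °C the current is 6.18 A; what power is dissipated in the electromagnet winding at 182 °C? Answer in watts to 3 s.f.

304 W

A = π(d/2)² = π(8.4000e-04 m)² = 2.217e-06 m²
R₍25₎ = ρL/A = (1.68×10^-8)(646)/(2.217e-06) = 4.896 Ω
R₍182₎ = R₍25₎(1 + αΔT) = 4.896 × (1 + 0.004×157) = 7.971 Ω
P = I²R = (6.18)² × 7.971 = 304 W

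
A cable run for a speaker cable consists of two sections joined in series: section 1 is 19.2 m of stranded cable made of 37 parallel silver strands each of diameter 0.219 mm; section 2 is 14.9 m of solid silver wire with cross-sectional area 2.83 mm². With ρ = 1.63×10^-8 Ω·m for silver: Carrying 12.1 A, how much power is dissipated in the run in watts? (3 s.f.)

45.4 W

Section 1: A_strand = π(1.0950e-04)² = 3.767e-08 m²; R₁ = ρL/(N·A_s) = (1.63×10^-8)(19.2)/(37×3.767e-08) = 0.2245 Ω
Section 2: A = 2.83 mm² = 2.830e-06 m²
R₂ = (1.63×10^-8)(14.9)/(2.830e-06) = 0.08582 Ω
R = R₁ + R₂ = 0.3104 Ω
P = I²R = (12.1)² × 0.3104 = 45.4 W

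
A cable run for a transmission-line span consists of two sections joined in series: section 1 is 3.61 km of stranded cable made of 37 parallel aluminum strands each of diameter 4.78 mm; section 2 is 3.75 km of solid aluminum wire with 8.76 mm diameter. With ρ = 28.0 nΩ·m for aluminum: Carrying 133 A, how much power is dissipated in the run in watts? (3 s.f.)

33500 W

ρ = 28.0 nΩ·m = 2.80×10^-8 Ω·m
Section 1: A_strand = π(2.3900e-03)² = 1.795e-05 m²; R₁ = ρL/(N·A_s) = (2.80×10^-8)(3610)/(37×1.795e-05) = 0.1522 Ω
Section 2: A = π(d/2)² = π(4.3800e-03 m)² = 6.027e-05 m²
R₂ = (2.80×10^-8)(3750)/(6.027e-05) = 1.742 Ω
R = R₁ + R₂ = 1.894 Ω
P = I²R = (133)² × 1.894 = 33500 W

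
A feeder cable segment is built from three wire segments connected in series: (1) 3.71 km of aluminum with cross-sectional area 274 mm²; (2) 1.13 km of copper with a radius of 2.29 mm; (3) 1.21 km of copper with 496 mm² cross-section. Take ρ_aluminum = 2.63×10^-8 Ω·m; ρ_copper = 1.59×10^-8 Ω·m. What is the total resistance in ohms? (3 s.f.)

Seg 1: A = 274 mm² = 2.740e-04 m²
R_1 = (2.63×10^-8)(3710)/(2.740e-04) = 0.3561 Ω
Seg 2: A = πr² = π(2.2900e-03 m)² = 1.647e-05 m²
R_2 = (1.59×10^-8)(1130)/(1.647e-05) = 1.091 Ω
Seg 3: A = 496 mm² = 4.960e-04 m²
R_3 = (1.59×10^-8)(1210)/(4.960e-04) = 0.03879 Ω
R_total = R_1 + R_2 + R_3 = 1.49 Ω

1.49 Ω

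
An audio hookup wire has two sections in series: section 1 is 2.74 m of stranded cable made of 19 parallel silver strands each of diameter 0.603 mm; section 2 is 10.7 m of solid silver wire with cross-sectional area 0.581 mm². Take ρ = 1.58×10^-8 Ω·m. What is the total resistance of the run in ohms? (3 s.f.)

Section 1: A_strand = π(3.0150e-04)² = 2.856e-07 m²; R₁ = ρL/(N·A_s) = (1.58×10^-8)(2.74)/(19×2.856e-07) = 0.007979 Ω
Section 2: A = 0.581 mm² = 5.810e-07 m²
R₂ = (1.58×10^-8)(10.7)/(5.810e-07) = 0.291 Ω
R = R₁ + R₂ = 0.299 Ω

0.299 Ω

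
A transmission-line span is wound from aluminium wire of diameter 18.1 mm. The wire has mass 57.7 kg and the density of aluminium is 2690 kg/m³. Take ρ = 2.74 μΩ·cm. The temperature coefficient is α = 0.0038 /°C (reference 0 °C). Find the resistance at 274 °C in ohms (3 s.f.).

ρ = 2.74 μΩ·cm = 2.74×10^-8 Ω·m
A = π(d/2)² = π(9.0500e-03 m)² = 2.5730e-04 m²
L = m/(density·A) = 57.7/(2690×2.5730e-04) = 83.36 m
R = ρL/A = (2.74×10^-8)(83.36)/(2.5730e-04) = 0.008877 Ω
R(274 °C) = 0.008877 × (1 + 0.0038×274) = 0.0181 Ω

0.0181 Ω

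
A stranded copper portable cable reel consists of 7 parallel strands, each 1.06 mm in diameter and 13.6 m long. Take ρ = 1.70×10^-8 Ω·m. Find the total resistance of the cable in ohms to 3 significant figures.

0.0374 Ω

A_strand = π(5.3000e-04 m)² = 8.825e-07 m²
R_strand = ρL/A = (1.70×10^-8)(13.6)/(8.825e-07) = 0.262 Ω
R_total = R_strand/N = 0.262/7 = 0.0374 Ω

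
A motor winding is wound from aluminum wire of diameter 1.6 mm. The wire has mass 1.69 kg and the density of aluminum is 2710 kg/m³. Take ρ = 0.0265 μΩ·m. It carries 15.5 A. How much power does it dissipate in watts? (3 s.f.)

ρ = 0.0265 μΩ·m = 2.65×10^-8 Ω·m
A = π(d/2)² = π(8.0000e-04 m)² = 2.0106e-06 m²
L = m/(density·A) = 1.69/(2710×2.0106e-06) = 310.2 m
R = ρL/A = (2.65×10^-8)(310.2)/(2.0106e-06) = 4.088 Ω
P = I²R = (15.5)² × 4.088 = 982 W

982 W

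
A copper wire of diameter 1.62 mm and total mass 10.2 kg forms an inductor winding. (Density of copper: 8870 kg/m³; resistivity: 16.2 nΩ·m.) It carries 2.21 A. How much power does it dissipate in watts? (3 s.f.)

ρ = 16.2 nΩ·m = 1.62×10^-8 Ω·m
A = π(d/2)² = π(8.1000e-04 m)² = 2.0612e-06 m²
L = m/(density·A) = 10.2/(8870×2.0612e-06) = 557.9 m
R = ρL/A = (1.62×10^-8)(557.9)/(2.0612e-06) = 4.385 Ω
P = I²R = (2.21)² × 4.385 = 21.4 W

21.4 W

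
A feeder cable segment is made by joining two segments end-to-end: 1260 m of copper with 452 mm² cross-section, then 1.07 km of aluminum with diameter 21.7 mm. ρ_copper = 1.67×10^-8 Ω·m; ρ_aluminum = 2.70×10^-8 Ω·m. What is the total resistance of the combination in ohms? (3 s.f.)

Segment 1: A = 452 mm² = 4.520e-04 m²
R₁ = ρL/A = (1.67×10^-8)(1260)/(4.520e-04) = 0.04655 Ω
Segment 2: A = π(d/2)² = π(1.0850e-02 m)² = 3.698e-04 m²
R₂ = (2.70×10^-8)(1070)/(3.698e-04) = 0.07812 Ω
R = R₁ + R₂ = 0.125 Ω

0.125 Ω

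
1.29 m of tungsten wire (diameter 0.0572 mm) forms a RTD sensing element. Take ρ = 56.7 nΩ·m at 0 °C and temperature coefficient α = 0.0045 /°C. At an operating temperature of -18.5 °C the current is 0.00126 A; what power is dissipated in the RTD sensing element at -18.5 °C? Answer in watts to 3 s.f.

4.14×10^-5 W

ρ = 56.7 nΩ·m = 5.67×10^-8 Ω·m
A = π(d/2)² = π(2.8600e-05 m)² = 2.570e-09 m²
R₍0₎ = ρL/A = (5.67×10^-8)(1.29)/(2.570e-09) = 28.46 Ω
R₍-18.5₎ = R₍0₎(1 + αΔT) = 28.46 × (1 + 0.0045×-18.5) = 26.09 Ω
P = I²R = (0.00126)² × 26.09 = 4.14×10^-5 W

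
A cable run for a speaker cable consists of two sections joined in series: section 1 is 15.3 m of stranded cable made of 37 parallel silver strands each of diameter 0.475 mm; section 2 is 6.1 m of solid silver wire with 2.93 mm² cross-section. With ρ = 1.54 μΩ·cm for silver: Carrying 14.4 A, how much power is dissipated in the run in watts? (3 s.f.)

ρ = 1.54 μΩ·cm = 1.54×10^-8 Ω·m
Section 1: A_strand = π(2.3750e-04)² = 1.772e-07 m²; R₁ = ρL/(N·A_s) = (1.54×10^-8)(15.3)/(37×1.772e-07) = 0.03594 Ω
Section 2: A = 2.93 mm² = 2.930e-06 m²
R₂ = (1.54×10^-8)(6.1)/(2.930e-06) = 0.03206 Ω
R = R₁ + R₂ = 0.068 Ω
P = I²R = (14.4)² × 0.068 = 14.1 W

14.1 W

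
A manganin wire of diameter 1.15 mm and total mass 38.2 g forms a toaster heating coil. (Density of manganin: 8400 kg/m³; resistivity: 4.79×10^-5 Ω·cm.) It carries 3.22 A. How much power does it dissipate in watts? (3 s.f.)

ρ = 4.79×10^-5 Ω·cm = 4.79×10^-7 Ω·m
A = π(d/2)² = π(5.7500e-04 m)² = 1.0387e-06 m²
L = m/(density·A) = 0.0382/(8400×1.0387e-06) = 4.378 m
R = ρL/A = (4.79×10^-7)(4.378)/(1.0387e-06) = 2.019 Ω
P = I²R = (3.22)² × 2.019 = 20.9 W

20.9 W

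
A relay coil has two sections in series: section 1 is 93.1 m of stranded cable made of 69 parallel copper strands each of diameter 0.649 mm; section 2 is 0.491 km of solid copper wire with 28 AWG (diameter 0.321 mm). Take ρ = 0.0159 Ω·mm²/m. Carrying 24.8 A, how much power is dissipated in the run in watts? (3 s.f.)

ρ = 0.0159 Ω·mm²/m = 1.59×10^-8 Ω·m
Section 1: A_strand = π(3.2450e-04)² = 3.308e-07 m²; R₁ = ρL/(N·A_s) = (1.59×10^-8)(93.1)/(69×3.308e-07) = 0.06485 Ω
Section 2: A = π(0.321/2 mm)² = π(1.6050e-04 m)² = 8.093e-08 m²
R₂ = (1.59×10^-8)(491)/(8.093e-08) = 96.47 Ω
R = R₁ + R₂ = 96.53 Ω
P = I²R = (24.8)² × 96.53 = 59400 W

59400 W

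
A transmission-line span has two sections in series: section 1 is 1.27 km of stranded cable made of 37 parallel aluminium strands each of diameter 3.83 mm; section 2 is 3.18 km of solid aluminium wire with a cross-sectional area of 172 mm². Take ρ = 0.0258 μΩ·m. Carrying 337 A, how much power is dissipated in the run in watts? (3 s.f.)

62900 W

ρ = 0.0258 μΩ·m = 2.58×10^-8 Ω·m
Section 1: A_strand = π(1.9150e-03)² = 1.152e-05 m²; R₁ = ρL/(N·A_s) = (2.58×10^-8)(1270)/(37×1.152e-05) = 0.07687 Ω
Section 2: A = 172 mm² = 1.720e-04 m²
R₂ = (2.58×10^-8)(3180)/(1.720e-04) = 0.477 Ω
R = R₁ + R₂ = 0.5539 Ω
P = I²R = (337)² × 0.5539 = 62900 W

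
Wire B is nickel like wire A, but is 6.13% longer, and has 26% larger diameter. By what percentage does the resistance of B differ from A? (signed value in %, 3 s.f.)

R ∝ L/d², so R_B/R_A = (1 + 6.13/100) × (1 + 26/100)⁻²
= 1.061 × 0.6299 = 0.6685
(R_B − R_A)/R_A = 0.6685 − 1 = -33.2%

-33.2%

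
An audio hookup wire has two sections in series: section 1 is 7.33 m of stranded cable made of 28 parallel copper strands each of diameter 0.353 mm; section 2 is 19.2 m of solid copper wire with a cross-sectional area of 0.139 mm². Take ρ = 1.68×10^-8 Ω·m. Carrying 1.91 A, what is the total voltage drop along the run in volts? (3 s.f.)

Section 1: A_strand = π(1.7650e-04)² = 9.787e-08 m²; R₁ = ρL/(N·A_s) = (1.68×10^-8)(7.33)/(28×9.787e-08) = 0.04494 Ω
Section 2: A = 0.139 mm² = 1.390e-07 m²
R₂ = (1.68×10^-8)(19.2)/(1.390e-07) = 2.321 Ω
R = R₁ + R₂ = 2.366 Ω
V = IR = 1.91 × 2.366 = 4.52 V

4.52 V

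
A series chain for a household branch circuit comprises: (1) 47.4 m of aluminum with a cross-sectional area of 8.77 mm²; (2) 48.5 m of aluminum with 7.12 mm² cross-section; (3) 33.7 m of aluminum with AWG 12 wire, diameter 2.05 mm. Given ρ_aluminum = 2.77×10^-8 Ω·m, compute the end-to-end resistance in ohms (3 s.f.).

0.621 Ω

Seg 1: A = 8.77 mm² = 8.770e-06 m²
R_1 = (2.77×10^-8)(47.4)/(8.770e-06) = 0.1497 Ω
Seg 2: A = 7.12 mm² = 7.120e-06 m²
R_2 = (2.77×10^-8)(48.5)/(7.120e-06) = 0.1887 Ω
Seg 3: A = π(2.05/2 mm)² = π(1.0250e-03 m)² = 3.301e-06 m²
R_3 = (2.77×10^-8)(33.7)/(3.301e-06) = 0.2828 Ω
R_total = R_1 + R_2 + R_3 = 0.621 Ω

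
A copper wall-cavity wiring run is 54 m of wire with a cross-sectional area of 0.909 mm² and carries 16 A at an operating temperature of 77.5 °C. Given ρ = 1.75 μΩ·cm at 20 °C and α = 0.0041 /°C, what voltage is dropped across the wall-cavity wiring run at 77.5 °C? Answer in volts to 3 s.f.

ρ = 1.75 μΩ·cm = 1.75×10^-8 Ω·m
A = 0.909 mm² = 9.090e-07 m²
R₍20₎ = ρL/A = (1.75×10^-8)(54)/(9.090e-07) = 1.04 Ω
R₍77.5₎ = R₍20₎(1 + αΔT) = 1.04 × (1 + 0.0041×57.5) = 1.285 Ω
V = IR = 16 × 1.285 = 20.6 V

20.6 V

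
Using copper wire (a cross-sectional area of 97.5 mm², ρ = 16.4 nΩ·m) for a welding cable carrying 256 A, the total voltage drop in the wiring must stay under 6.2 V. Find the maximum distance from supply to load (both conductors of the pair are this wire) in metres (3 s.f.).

ρ = 16.4 nΩ·m = 1.64×10^-8 Ω·m
A = 97.5 mm² = 9.750e-05 m²
L_max = V_max·A/(2·ρI) = (6.2)(9.750e-05)/(2×1.64×10^-8×256) = 72.0 m

72.0 m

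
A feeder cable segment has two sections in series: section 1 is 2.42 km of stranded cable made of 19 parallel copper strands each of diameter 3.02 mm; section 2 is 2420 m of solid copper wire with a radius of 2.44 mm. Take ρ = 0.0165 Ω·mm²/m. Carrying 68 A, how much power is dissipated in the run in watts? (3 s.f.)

ρ = 0.0165 Ω·mm²/m = 1.65×10^-8 Ω·m
Section 1: A_strand = π(1.5100e-03)² = 7.163e-06 m²; R₁ = ρL/(N·A_s) = (1.65×10^-8)(2420)/(19×7.163e-06) = 0.2934 Ω
Section 2: A = πr² = π(2.4400e-03 m)² = 1.870e-05 m²
R₂ = (1.65×10^-8)(2420)/(1.870e-05) = 2.135 Ω
R = R₁ + R₂ = 2.428 Ω
P = I²R = (68)² × 2.428 = 11200 W

11200 W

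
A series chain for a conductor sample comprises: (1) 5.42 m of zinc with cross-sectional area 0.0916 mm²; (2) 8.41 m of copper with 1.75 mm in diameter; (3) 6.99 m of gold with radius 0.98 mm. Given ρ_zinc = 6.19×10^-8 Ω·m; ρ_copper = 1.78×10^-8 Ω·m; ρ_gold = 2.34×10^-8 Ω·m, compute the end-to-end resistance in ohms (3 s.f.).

3.78 Ω

Seg 1: A = 0.0916 mm² = 9.160e-08 m²
R_1 = (6.19×10^-8)(5.42)/(9.160e-08) = 3.663 Ω
Seg 2: A = π(d/2)² = π(8.7500e-04 m)² = 2.405e-06 m²
R_2 = (1.78×10^-8)(8.41)/(2.405e-06) = 0.06224 Ω
Seg 3: A = πr² = π(9.8000e-04 m)² = 3.017e-06 m²
R_3 = (2.34×10^-8)(6.99)/(3.017e-06) = 0.05421 Ω
R_total = R_1 + R_2 + R_3 = 3.78 Ω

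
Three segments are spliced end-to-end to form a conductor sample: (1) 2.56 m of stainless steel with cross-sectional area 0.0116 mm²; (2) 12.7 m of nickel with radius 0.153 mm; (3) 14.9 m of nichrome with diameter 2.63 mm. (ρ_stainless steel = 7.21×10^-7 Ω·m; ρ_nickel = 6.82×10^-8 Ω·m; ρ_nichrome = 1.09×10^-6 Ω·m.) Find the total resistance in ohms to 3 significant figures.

174 Ω

Seg 1: A = 0.0116 mm² = 1.160e-08 m²
R_1 = (7.21×10^-7)(2.56)/(1.160e-08) = 159.1 Ω
Seg 2: A = πr² = π(1.5300e-04 m)² = 7.354e-08 m²
R_2 = (6.82×10^-8)(12.7)/(7.354e-08) = 11.78 Ω
Seg 3: A = π(d/2)² = π(1.3150e-03 m)² = 5.433e-06 m²
R_3 = (1.09×10^-6)(14.9)/(5.433e-06) = 2.99 Ω
R_total = R_1 + R_2 + R_3 = 174 Ω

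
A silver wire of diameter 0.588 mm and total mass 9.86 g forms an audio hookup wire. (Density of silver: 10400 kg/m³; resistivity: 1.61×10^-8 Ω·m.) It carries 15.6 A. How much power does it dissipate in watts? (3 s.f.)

50.4 W

A = π(d/2)² = π(2.9400e-04 m)² = 2.7155e-07 m²
L = m/(density·A) = 0.00986/(10400×2.7155e-07) = 3.491 m
R = ρL/A = (1.61×10^-8)(3.491)/(2.7155e-07) = 0.207 Ω
P = I²R = (15.6)² × 0.207 = 50.4 W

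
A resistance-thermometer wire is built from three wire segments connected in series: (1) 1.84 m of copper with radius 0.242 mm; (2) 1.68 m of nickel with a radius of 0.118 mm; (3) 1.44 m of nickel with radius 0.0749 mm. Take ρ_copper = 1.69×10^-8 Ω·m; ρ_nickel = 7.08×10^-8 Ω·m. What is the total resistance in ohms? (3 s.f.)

Seg 1: A = πr² = π(2.4200e-04 m)² = 1.840e-07 m²
R_1 = (1.69×10^-8)(1.84)/(1.840e-07) = 0.169 Ω
Seg 2: A = πr² = π(1.1800e-04 m)² = 4.374e-08 m²
R_2 = (7.08×10^-8)(1.68)/(4.374e-08) = 2.719 Ω
Seg 3: A = πr² = π(7.4900e-05 m)² = 1.762e-08 m²
R_3 = (7.08×10^-8)(1.44)/(1.762e-08) = 5.785 Ω
R_total = R_1 + R_2 + R_3 = 8.67 Ω

8.67 Ω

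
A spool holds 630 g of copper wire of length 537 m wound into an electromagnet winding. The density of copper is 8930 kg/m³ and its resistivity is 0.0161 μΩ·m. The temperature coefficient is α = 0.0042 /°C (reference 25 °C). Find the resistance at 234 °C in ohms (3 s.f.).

ρ = 0.0161 μΩ·m = 1.61×10^-8 Ω·m
A = m/(density·L) = 0.63/(8930×537) = 1.3138e-07 m²
R = ρL/A = (1.61×10^-8)(537)/(1.3138e-07) = 65.81 Ω
R(234 °C) = 65.81 × (1 + 0.0042×209) = 124 Ω

124 Ω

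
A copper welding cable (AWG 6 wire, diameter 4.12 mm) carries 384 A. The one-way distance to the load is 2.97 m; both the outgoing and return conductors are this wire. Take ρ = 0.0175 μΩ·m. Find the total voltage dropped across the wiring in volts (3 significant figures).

2.99 V

ρ = 0.0175 μΩ·m = 1.75×10^-8 Ω·m
A = π(4.12/2 mm)² = π(2.0600e-03 m)² = 1.333e-05 m²
Total conductor length (both ways) L = 2 × 2.97 = 5.94 m
R = ρL/A = (1.75×10^-8)(5.94)/(1.333e-05) = 0.007797 Ω
V = IR = 384 × 0.007797 = 2.99 V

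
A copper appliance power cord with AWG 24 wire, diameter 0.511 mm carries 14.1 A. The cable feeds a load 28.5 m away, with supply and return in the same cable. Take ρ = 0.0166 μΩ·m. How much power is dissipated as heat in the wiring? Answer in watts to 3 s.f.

917 W

ρ = 0.0166 μΩ·m = 1.66×10^-8 Ω·m
A = π(0.511/2 mm)² = π(2.5550e-04 m)² = 2.051e-07 m²
Total conductor length (both ways) L = 2 × 28.5 = 57 m
R = ρL/A = (1.66×10^-8)(57)/(2.051e-07) = 4.614 Ω
P = I²R = (14.1)² × 4.614 = 917 W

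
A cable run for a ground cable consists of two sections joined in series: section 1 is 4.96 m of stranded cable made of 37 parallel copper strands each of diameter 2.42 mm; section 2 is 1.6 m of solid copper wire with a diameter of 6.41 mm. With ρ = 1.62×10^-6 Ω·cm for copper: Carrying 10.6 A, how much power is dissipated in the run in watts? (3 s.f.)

ρ = 1.62×10^-6 Ω·cm = 1.62×10^-8 Ω·m
Section 1: A_strand = π(1.2100e-03)² = 4.600e-06 m²; R₁ = ρL/(N·A_s) = (1.62×10^-8)(4.96)/(37×4.600e-06) = 4.721×10^-4 Ω
Section 2: A = π(d/2)² = π(3.2050e-03 m)² = 3.227e-05 m²
R₂ = (1.62×10^-8)(1.6)/(3.227e-05) = 8.032×10^-4 Ω
R = R₁ + R₂ = 0.001275 Ω
P = I²R = (10.6)² × 0.001275 = 0.143 W

0.143 W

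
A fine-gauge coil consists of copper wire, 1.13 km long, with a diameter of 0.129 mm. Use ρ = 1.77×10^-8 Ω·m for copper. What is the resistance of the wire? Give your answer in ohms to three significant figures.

1530 Ω

A = π(d/2)² = π(6.4500e-05 m)² = 1.307e-08 m²
R = ρL/A = (1.77×10^-8)(1130 m)/(1.307e-08 m²) = 1530 Ω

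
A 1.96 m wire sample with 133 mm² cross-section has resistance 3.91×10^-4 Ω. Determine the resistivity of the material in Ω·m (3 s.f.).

A = 133 mm² = 1.330e-04 m²
ρ = RA/L = (3.91×10^-4)(1.330e-04)/(1.96) = 2.65×10^-8 Ω·m

2.65×10^-8 Ω·m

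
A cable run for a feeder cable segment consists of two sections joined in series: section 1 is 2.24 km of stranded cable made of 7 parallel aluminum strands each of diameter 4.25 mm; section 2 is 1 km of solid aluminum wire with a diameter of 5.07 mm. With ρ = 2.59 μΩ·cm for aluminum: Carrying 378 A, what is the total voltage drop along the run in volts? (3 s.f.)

ρ = 2.59 μΩ·cm = 2.59×10^-8 Ω·m
Section 1: A_strand = π(2.1250e-03)² = 1.419e-05 m²; R₁ = ρL/(N·A_s) = (2.59×10^-8)(2240)/(7×1.419e-05) = 0.5842 Ω
Section 2: A = π(d/2)² = π(2.5350e-03 m)² = 2.019e-05 m²
R₂ = (2.59×10^-8)(1000)/(2.019e-05) = 1.283 Ω
R = R₁ + R₂ = 1.867 Ω
V = IR = 378 × 1.867 = 706 V

706 V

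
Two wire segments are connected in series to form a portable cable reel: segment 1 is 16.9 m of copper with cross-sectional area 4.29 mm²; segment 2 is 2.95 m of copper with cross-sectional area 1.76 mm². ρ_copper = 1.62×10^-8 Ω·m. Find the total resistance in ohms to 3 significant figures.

0.0910 Ω

Segment 1: A = 4.29 mm² = 4.290e-06 m²
R₁ = ρL/A = (1.62×10^-8)(16.9)/(4.290e-06) = 0.06382 Ω
Segment 2: A = 1.76 mm² = 1.760e-06 m²
R₂ = (1.62×10^-8)(2.95)/(1.760e-06) = 0.02715 Ω
R = R₁ + R₂ = 0.0910 Ω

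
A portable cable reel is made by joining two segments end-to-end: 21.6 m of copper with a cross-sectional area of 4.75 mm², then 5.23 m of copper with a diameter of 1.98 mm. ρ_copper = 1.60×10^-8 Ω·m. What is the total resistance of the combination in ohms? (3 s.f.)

Segment 1: A = 4.75 mm² = 4.750e-06 m²
R₁ = ρL/A = (1.60×10^-8)(21.6)/(4.750e-06) = 0.07276 Ω
Segment 2: A = π(d/2)² = π(9.9000e-04 m)² = 3.079e-06 m²
R₂ = (1.60×10^-8)(5.23)/(3.079e-06) = 0.02718 Ω
R = R₁ + R₂ = 0.0999 Ω

0.0999 Ω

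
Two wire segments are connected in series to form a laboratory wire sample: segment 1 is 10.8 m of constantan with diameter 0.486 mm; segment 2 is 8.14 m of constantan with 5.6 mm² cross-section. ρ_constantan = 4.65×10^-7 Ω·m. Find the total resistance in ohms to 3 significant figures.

27.7 Ω

Segment 1: A = π(d/2)² = π(2.4300e-04 m)² = 1.855e-07 m²
R₁ = ρL/A = (4.65×10^-7)(10.8)/(1.855e-07) = 27.07 Ω
Segment 2: A = 5.6 mm² = 5.600e-06 m²
R₂ = (4.65×10^-7)(8.14)/(5.600e-06) = 0.6759 Ω
R = R₁ + R₂ = 27.7 Ω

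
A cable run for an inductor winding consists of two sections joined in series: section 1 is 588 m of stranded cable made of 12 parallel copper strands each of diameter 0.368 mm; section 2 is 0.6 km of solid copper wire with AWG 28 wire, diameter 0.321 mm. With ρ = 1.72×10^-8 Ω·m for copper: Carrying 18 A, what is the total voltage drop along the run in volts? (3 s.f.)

2440 V

Section 1: A_strand = π(1.8400e-04)² = 1.064e-07 m²; R₁ = ρL/(N·A_s) = (1.72×10^-8)(588)/(12×1.064e-07) = 7.924 Ω
Section 2: A = π(0.321/2 mm)² = π(1.6050e-04 m)² = 8.093e-08 m²
R₂ = (1.72×10^-8)(600)/(8.093e-08) = 127.5 Ω
R = R₁ + R₂ = 135.4 Ω
V = IR = 18 × 135.4 = 2440 V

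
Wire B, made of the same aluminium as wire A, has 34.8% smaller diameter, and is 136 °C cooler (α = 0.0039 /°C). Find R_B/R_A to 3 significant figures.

1.10

R ∝ ρL/d² with ρ ∝ (1+αΔT), so R_B/R_A = (1 − 34.8/100)⁻² × (1 − 0.0039×136)
= 2.352 × 0.4696 = 1.10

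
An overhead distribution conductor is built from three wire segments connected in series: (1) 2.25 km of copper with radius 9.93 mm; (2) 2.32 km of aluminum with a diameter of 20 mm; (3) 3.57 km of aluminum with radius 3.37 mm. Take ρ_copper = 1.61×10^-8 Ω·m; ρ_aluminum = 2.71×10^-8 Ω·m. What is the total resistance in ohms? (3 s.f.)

3.03 Ω

Seg 1: A = πr² = π(9.9300e-03 m)² = 3.098e-04 m²
R_1 = (1.61×10^-8)(2250)/(3.098e-04) = 0.1169 Ω
Seg 2: A = π(d/2)² = π(1.0000e-02 m)² = 3.142e-04 m²
R_2 = (2.71×10^-8)(2320)/(3.142e-04) = 0.2001 Ω
Seg 3: A = πr² = π(3.3700e-03 m)² = 3.568e-05 m²
R_3 = (2.71×10^-8)(3570)/(3.568e-05) = 2.712 Ω
R_total = R_1 + R_2 + R_3 = 3.03 Ω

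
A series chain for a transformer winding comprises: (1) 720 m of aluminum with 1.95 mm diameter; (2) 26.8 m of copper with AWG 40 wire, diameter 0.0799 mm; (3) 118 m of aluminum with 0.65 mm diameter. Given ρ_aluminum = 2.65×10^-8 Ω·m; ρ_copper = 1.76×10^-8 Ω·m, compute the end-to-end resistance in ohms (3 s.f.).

Seg 1: A = π(d/2)² = π(9.7500e-04 m)² = 2.986e-06 m²
R_1 = (2.65×10^-8)(720)/(2.986e-06) = 6.389 Ω
Seg 2: A = π(0.0799/2 mm)² = π(3.9950e-05 m)² = 5.014e-09 m²
R_2 = (1.76×10^-8)(26.8)/(5.014e-09) = 94.07 Ω
Seg 3: A = π(d/2)² = π(3.2500e-04 m)² = 3.318e-07 m²
R_3 = (2.65×10^-8)(118)/(3.318e-07) = 9.423 Ω
R_total = R_1 + R_2 + R_3 = 110 Ω

110 Ω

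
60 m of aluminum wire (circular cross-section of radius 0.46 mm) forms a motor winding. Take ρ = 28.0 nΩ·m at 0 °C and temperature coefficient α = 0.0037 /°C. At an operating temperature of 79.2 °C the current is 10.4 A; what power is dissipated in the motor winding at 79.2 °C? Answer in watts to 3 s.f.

ρ = 28.0 nΩ·m = 2.80×10^-8 Ω·m
A = πr² = π(4.6000e-04 m)² = 6.648e-07 m²
R₍0₎ = ρL/A = (2.80×10^-8)(60)/(6.648e-07) = 2.527 Ω
R₍79.2₎ = R₍0₎(1 + αΔT) = 2.527 × (1 + 0.0037×79.2) = 3.268 Ω
P = I²R = (10.4)² × 3.268 = 353 W

353 W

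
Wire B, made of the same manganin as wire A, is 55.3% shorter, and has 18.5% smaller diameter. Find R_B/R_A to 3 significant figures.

0.673

R ∝ L/d², so R_B/R_A = (1 − 55.3/100) × (1 − 18.5/100)⁻²
= 0.447 × 1.506 = 0.673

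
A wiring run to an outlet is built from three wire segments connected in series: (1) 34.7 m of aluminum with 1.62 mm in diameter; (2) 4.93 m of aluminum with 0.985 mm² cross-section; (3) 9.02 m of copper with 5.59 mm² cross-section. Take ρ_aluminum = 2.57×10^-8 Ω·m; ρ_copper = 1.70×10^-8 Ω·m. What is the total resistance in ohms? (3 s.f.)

0.589 Ω

Seg 1: A = π(d/2)² = π(8.1000e-04 m)² = 2.061e-06 m²
R_1 = (2.57×10^-8)(34.7)/(2.061e-06) = 0.4327 Ω
Seg 2: A = 0.985 mm² = 9.850e-07 m²
R_2 = (2.57×10^-8)(4.93)/(9.850e-07) = 0.1286 Ω
Seg 3: A = 5.59 mm² = 5.590e-06 m²
R_3 = (1.70×10^-8)(9.02)/(5.590e-06) = 0.02743 Ω
R_total = R_1 + R_2 + R_3 = 0.589 Ω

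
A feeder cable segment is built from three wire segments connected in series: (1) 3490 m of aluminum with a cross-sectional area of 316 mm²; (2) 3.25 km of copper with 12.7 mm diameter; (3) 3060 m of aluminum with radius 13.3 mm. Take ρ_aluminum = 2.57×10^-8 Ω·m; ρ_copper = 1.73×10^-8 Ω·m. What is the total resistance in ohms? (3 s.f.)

Seg 1: A = 316 mm² = 3.160e-04 m²
R_1 = (2.57×10^-8)(3490)/(3.160e-04) = 0.2838 Ω
Seg 2: A = π(d/2)² = π(6.3500e-03 m)² = 1.267e-04 m²
R_2 = (1.73×10^-8)(3250)/(1.267e-04) = 0.4438 Ω
Seg 3: A = πr² = π(1.3300e-02 m)² = 5.557e-04 m²
R_3 = (2.57×10^-8)(3060)/(5.557e-04) = 0.1415 Ω
R_total = R_1 + R_2 + R_3 = 0.869 Ω

0.869 Ω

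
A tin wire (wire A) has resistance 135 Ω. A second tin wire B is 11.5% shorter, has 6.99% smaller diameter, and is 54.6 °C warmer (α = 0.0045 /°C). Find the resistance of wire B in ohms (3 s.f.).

172 Ω

R ∝ ρL/d² with ρ ∝ (1+αΔT), so R_B/R_A = (1 − 11.5/100) × (1 − 6.99/100)⁻² × (1 + 0.0045×54.6)
= 0.885 × 1.156 × 1.246 = 1.274
R_B = 1.274 × 135 = 172 Ω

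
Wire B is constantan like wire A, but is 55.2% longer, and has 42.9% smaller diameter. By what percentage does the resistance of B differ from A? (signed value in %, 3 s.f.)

R ∝ L/d², so R_B/R_A = (1 + 55.2/100) × (1 − 42.9/100)⁻²
= 1.552 × 3.067 = 4.76
(R_B − R_A)/R_A = 4.76 − 1 = 376%

376%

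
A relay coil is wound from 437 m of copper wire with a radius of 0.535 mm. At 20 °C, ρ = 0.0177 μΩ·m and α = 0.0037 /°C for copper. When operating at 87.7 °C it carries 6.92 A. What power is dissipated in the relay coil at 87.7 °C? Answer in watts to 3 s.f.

515 W

ρ = 0.0177 μΩ·m = 1.77×10^-8 Ω·m
A = πr² = π(5.3500e-04 m)² = 8.992e-07 m²
R₍20₎ = ρL/A = (1.77×10^-8)(437)/(8.992e-07) = 8.602 Ω
R₍87.7₎ = R₍20₎(1 + αΔT) = 8.602 × (1 + 0.0037×67.7) = 10.76 Ω
P = I²R = (6.92)² × 10.76 = 515 W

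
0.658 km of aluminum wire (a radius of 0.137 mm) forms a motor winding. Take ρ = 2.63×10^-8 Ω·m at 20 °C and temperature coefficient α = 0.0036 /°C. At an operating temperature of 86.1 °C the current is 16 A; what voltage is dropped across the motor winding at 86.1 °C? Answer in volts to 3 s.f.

A = πr² = π(1.3700e-04 m)² = 5.896e-08 m²
R₍20₎ = ρL/A = (2.63×10^-8)(658)/(5.896e-08) = 293.5 Ω
R₍86.1₎ = R₍20₎(1 + αΔT) = 293.5 × (1 + 0.0036×66.1) = 363.3 Ω
V = IR = 16 × 363.3 = 5810 V

5810 V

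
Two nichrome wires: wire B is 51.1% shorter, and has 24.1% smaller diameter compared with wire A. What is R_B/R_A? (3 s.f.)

0.849

R ∝ L/d², so R_B/R_A = (1 − 51.1/100) × (1 − 24.1/100)⁻²
= 0.489 × 1.736 = 0.849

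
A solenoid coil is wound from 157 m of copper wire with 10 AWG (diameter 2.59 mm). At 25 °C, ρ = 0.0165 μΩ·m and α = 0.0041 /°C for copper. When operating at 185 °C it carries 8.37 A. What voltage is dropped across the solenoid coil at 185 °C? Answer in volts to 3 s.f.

ρ = 0.0165 μΩ·m = 1.65×10^-8 Ω·m
A = π(2.59/2 mm)² = π(1.2950e-03 m)² = 5.269e-06 m²
R₍25₎ = ρL/A = (1.65×10^-8)(157)/(5.269e-06) = 0.4917 Ω
R₍185₎ = R₍25₎(1 + αΔT) = 0.4917 × (1 + 0.0041×160) = 0.8142 Ω
V = IR = 8.37 × 0.8142 = 6.82 V

6.82 V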